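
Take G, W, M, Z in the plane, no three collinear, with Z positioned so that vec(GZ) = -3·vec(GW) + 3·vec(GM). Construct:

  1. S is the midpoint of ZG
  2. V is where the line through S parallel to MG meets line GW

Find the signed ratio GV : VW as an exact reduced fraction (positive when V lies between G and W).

Choose coordinates G = (0, 0), W = (1, 0), M = (0, 1), Z = (-3, 3).
1. S is the midpoint of ZG ⇒ S = (-3/2, 3/2)
2. V is where the line through S parallel to MG meets line GW ⇒ V = (-3/2, 0)
V = G + t·(W−G) with t = -3/2, so GV:VW = t:(1−t) = -3/2:5/2

GV:VW = -3/5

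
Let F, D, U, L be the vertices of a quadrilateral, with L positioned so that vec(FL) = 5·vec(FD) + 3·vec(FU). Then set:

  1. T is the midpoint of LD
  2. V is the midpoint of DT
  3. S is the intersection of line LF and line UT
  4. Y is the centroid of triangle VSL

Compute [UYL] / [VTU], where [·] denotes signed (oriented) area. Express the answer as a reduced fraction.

Set F = (0, 0), D = (1, 0), U = (0, 1), L = (5, 3); any affine frame gives the same invariant.
1. T is the midpoint of LD ⇒ T = (3, 3/2)
2. V is the midpoint of DT ⇒ V = (2, 3/4)
3. S is the intersection of line LF and line UT ⇒ S = (30/13, 18/13)
4. Y is the centroid of triangle VSL ⇒ Y = (121/39, 89/52)
2·[UYL] = 413/156, 2·[VTU] = 7/4
[UYL]:[VTU] = 413/156:7/4 = 59/39

[UYL]:[VTU] = 59/39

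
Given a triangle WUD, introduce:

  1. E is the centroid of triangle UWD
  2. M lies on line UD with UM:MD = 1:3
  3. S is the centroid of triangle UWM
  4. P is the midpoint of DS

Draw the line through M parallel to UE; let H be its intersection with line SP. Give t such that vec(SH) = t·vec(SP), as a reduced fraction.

t = 4/5

Assign W = (0, 0), U = (1, 0), D = (0, 1) — the answer is frame-independent, so this choice is without loss of generality.
1. E is the centroid of triangle UWD ⇒ E = (1/3, 1/3)
2. M lies on line UD with UM:MD = 1:3 ⇒ M = (3/4, 1/4)
3. S is the centroid of triangle UWM ⇒ S = (7/12, 1/12)
4. P is the midpoint of DS ⇒ P = (7/24, 13/24)
through M parallel to UE: direction (-2/3, 1/3); meets SP at H = (7/20, 9/20)
H = S + t·(P−S) with t = 4/5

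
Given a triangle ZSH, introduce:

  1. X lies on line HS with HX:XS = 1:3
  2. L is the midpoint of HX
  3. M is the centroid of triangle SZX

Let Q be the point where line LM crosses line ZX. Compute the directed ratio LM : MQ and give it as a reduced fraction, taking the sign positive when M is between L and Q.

Work in coordinates with Z = (0, 0), S = (1, 0), H = (0, 1).
1. X lies on line HS with HX:XS = 1:3 ⇒ X = (1/4, 3/4)
2. L is the midpoint of HX ⇒ L = (1/8, 7/8)
3. M is the centroid of triangle SZX ⇒ M = (5/12, 1/4)
line LM meets ZX at Q = (2/9, 2/3)
M = L + t·(Q−L) with t = 3, so LM:MQ = 3:-2

LM:MQ = -3/2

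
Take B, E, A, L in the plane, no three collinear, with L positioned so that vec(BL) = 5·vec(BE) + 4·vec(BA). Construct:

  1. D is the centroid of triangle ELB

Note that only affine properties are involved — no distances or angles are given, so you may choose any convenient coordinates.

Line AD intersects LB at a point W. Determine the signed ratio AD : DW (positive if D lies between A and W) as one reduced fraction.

AD:DW = -19/4

Work in coordinates with B = (0, 0), E = (1, 0), A = (0, 1), L = (5, 4).
1. D is the centroid of triangle ELB ⇒ D = (2, 4/3)
line AD meets LB at W = (30/19, 24/19)
D = A + t·(W−A) with t = 19/15, so AD:DW = 19/15:-4/15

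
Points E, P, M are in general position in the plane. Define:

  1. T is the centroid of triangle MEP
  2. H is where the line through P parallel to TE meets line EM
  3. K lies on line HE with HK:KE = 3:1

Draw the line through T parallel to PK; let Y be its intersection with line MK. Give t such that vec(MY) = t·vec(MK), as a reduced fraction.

t = 3/5

Set E = (0, 0), P = (1, 0), M = (0, 1); any affine frame gives the same invariant.
1. T is the centroid of triangle MEP ⇒ T = (1/3, 1/3)
2. H is where the line through P parallel to TE meets line EM ⇒ H = (0, -1)
3. K lies on line HE with HK:KE = 3:1 ⇒ K = (0, -1/4)
through T parallel to PK: direction (-1, -1/4); meets MK at Y = (0, 1/4)
Y = M + t·(K−M) with t = 3/5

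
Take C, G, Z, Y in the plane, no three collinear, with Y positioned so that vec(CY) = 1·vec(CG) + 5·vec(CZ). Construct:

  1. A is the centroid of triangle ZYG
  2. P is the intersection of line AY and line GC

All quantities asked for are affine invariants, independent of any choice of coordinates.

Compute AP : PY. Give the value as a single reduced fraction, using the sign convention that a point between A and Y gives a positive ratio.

AP:PY = -2/5

Assign C = (0, 0), G = (1, 0), Z = (0, 1), Y = (1, 5) — the answer is frame-independent, so this choice is without loss of generality.
1. A is the centroid of triangle ZYG ⇒ A = (2/3, 2)
2. P is the intersection of line AY and line GC ⇒ P = (4/9, 0)
P = A + t·(Y−A) with t = -2/3, so AP:PY = t:(1−t) = -2/3:5/3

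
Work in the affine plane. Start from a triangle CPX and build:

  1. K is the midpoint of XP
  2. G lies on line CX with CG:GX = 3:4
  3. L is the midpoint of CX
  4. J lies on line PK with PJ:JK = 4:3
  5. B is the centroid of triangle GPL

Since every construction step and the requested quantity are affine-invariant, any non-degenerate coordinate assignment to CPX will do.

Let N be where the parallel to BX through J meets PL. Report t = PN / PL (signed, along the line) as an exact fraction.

Assign C = (0, 0), P = (1, 0), X = (0, 1) — the answer is frame-independent, so this choice is without loss of generality.
1. K is the midpoint of XP ⇒ K = (1/2, 1/2)
2. G lies on line CX with CG:GX = 3:4 ⇒ G = (0, 3/7)
3. L is the midpoint of CX ⇒ L = (0, 1/2)
4. J lies on line PK with PJ:JK = 4:3 ⇒ J = (5/7, 2/7)
5. B is the centroid of triangle GPL ⇒ B = (1/3, 13/42)
through J parallel to BX: direction (-1/3, 29/42); meets PL at N = (62/77, 15/154)
N = P + t·(L−P) with t = 15/77

t = 15/77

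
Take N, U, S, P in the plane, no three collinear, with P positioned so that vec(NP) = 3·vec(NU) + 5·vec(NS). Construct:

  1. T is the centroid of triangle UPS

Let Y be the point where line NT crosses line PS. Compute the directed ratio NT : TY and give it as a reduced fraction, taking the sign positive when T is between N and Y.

NT:TY = 2/7

Work in coordinates with N = (0, 0), U = (1, 0), S = (0, 1), P = (3, 5).
1. T is the centroid of triangle UPS ⇒ T = (4/3, 2)
line NT meets PS at Y = (6, 9)
T = N + t·(Y−N) with t = 2/9, so NT:TY = 2/9:7/9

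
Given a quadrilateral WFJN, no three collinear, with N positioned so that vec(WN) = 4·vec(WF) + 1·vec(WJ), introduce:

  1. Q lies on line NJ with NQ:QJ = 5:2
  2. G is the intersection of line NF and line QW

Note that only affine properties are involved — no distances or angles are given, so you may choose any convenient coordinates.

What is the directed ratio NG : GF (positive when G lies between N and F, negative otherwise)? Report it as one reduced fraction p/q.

Set W = (0, 0), F = (1, 0), J = (0, 1), N = (4, 1); any affine frame gives the same invariant.
1. Q lies on line NJ with NQ:QJ = 5:2 ⇒ Q = (8/7, 1)
2. G is the intersection of line NF and line QW ⇒ G = (-8/13, -7/13)
G = N + t·(F−N) with t = 20/13, so NG:GF = t:(1−t) = 20/13:-7/13

NG:GF = -20/7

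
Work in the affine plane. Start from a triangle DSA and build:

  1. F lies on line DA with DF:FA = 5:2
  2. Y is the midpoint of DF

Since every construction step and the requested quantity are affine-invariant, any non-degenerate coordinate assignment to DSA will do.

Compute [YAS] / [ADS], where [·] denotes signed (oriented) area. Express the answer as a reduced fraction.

Choose coordinates D = (0, 0), S = (1, 0), A = (0, 1).
1. F lies on line DA with DF:FA = 5:2 ⇒ F = (0, 5/7)
2. Y is the midpoint of DF ⇒ Y = (0, 5/14)
2·[YAS] = -9/14, 2·[ADS] = 1
[YAS]:[ADS] = -9/14:1 = -9/14

[YAS]:[ADS] = -9/14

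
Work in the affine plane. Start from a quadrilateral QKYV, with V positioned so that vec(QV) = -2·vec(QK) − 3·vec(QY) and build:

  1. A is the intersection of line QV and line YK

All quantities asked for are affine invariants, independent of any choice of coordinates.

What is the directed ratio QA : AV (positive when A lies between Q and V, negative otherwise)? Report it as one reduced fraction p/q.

QA:AV = -1/6

Set Q = (0, 0), K = (1, 0), Y = (0, 1), V = (-2, -3); any affine frame gives the same invariant.
1. A is the intersection of line QV and line YK ⇒ A = (2/5, 3/5)
A = Q + t·(V−Q) with t = -1/5, so QA:AV = t:(1−t) = -1/5:6/5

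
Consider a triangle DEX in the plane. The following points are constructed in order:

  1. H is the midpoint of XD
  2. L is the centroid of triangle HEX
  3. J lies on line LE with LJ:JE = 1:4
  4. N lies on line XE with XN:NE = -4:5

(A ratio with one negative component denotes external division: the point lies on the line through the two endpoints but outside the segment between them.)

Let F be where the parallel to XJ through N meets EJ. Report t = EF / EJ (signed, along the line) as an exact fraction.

t = 5

Assign D = (0, 0), E = (1, 0), X = (0, 1) — the answer is frame-independent, so this choice is without loss of generality.
1. H is the midpoint of XD ⇒ H = (0, 1/2)
2. L is the centroid of triangle HEX ⇒ L = (1/3, 1/2)
3. J lies on line LE with LJ:JE = 1:4 ⇒ J = (7/15, 2/5)
4. N lies on line XE with XN:NE = -4:5 ⇒ N = (-4, 5)
through N parallel to XJ: direction (7/15, -3/5); meets EJ at F = (-5/3, 2)
F = E + t·(J−E) with t = 5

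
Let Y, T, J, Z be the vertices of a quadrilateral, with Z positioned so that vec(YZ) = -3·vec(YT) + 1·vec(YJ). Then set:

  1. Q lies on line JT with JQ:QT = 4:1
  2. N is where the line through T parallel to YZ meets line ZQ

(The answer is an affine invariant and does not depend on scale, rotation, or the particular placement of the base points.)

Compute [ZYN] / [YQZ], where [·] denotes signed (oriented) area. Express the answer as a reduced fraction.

Choose coordinates Y = (0, 0), T = (1, 0), J = (0, 1), Z = (-3, 1).
1. Q lies on line JT with JQ:QT = 4:1 ⇒ Q = (4/5, 1/5)
2. N is where the line through T parallel to YZ meets line ZQ ⇒ N = (-2/7, 3/7)
2·[ZYN] = 1, 2·[YQZ] = 7/5
[ZYN]:[YQZ] = 1:7/5 = 5/7

[ZYN]:[YQZ] = 5/7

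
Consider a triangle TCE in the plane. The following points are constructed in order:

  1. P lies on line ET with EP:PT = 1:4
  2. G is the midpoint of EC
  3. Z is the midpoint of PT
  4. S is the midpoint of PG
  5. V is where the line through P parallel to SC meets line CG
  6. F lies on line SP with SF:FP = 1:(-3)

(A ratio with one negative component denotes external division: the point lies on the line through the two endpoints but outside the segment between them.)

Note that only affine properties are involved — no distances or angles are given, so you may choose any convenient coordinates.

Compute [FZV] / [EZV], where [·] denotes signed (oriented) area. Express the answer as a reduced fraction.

[FZV]:[EZV] = 2/3

Assign T = (0, 0), C = (1, 0), E = (0, 1) — the answer is frame-independent, so this choice is without loss of generality.
1. P lies on line ET with EP:PT = 1:4 ⇒ P = (0, 4/5)
2. G is the midpoint of EC ⇒ G = (1/2, 1/2)
3. Z is the midpoint of PT ⇒ Z = (0, 2/5)
4. S is the midpoint of PG ⇒ S = (1/4, 13/20)
5. V is where the line through P parallel to SC meets line CG ⇒ V = (3/2, -1/2)
6. F lies on line SP with SF:FP = 1:(-3) ⇒ F = (3/8, 23/40)
2·[FZV] = 3/5, 2·[EZV] = 9/10
[FZV]:[EZV] = 3/5:9/10 = 2/3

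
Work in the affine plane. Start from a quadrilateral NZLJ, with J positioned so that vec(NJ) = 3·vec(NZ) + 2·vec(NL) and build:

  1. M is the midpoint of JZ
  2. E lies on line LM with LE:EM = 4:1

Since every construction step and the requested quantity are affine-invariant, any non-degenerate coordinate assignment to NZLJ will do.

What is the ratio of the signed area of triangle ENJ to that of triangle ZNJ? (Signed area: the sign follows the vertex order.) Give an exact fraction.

Set N = (0, 0), Z = (1, 0), L = (0, 1), J = (3, 2); any affine frame gives the same invariant.
1. M is the midpoint of JZ ⇒ M = (2, 1)
2. E lies on line LM with LE:EM = 4:1 ⇒ E = (8/5, 1)
2·[ENJ] = -1/5, 2·[ZNJ] = -2
[ENJ]:[ZNJ] = -1/5:-2 = 1/10

[ENJ]:[ZNJ] = 1/10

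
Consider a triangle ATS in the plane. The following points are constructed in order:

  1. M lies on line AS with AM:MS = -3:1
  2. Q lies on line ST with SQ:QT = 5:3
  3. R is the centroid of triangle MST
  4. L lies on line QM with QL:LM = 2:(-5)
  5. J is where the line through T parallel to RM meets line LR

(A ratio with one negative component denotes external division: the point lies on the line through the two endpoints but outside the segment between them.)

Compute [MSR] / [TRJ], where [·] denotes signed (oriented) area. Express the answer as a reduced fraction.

Set A = (0, 0), T = (1, 0), S = (0, 1); any affine frame gives the same invariant.
1. M lies on line AS with AM:MS = -3:1 ⇒ M = (0, 3/2)
2. Q lies on line ST with SQ:QT = 5:3 ⇒ Q = (5/8, 3/8)
3. R is the centroid of triangle MST ⇒ R = (1/3, 5/6)
4. L lies on line QM with QL:LM = 2:(-5) ⇒ L = (25/24, -3/8)
5. J is where the line through T parallel to RM meets line LR ⇒ J = (61/30, -31/15)
2·[MSR] = 1/6, 2·[TRJ] = 31/60
[MSR]:[TRJ] = 1/6:31/60 = 10/31

[MSR]:[TRJ] = 10/31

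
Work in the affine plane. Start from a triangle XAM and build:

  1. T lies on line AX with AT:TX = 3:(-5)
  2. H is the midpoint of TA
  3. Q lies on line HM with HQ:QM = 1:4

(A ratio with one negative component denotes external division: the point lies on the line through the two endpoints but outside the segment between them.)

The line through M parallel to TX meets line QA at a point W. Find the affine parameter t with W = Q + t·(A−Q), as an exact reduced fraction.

t = -4

Set X = (0, 0), A = (1, 0), M = (0, 1); any affine frame gives the same invariant.
1. T lies on line AX with AT:TX = 3:(-5) ⇒ T = (5/2, 0)
2. H is the midpoint of TA ⇒ H = (7/4, 0)
3. Q lies on line HM with HQ:QM = 1:4 ⇒ Q = (7/5, 1/5)
through M parallel to TX: direction (-5/2, 0); meets QA at W = (3, 1)
W = Q + t·(A−Q) with t = -4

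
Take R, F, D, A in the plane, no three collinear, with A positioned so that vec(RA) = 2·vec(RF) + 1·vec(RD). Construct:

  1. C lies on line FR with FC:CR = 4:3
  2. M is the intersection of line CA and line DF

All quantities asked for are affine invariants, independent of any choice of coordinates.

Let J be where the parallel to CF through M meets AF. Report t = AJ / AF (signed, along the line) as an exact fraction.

Work in coordinates with R = (0, 0), F = (1, 0), D = (0, 1), A = (2, 1).
1. C lies on line FR with FC:CR = 4:3 ⇒ C = (3/7, 0)
2. M is the intersection of line CA and line DF ⇒ M = (7/9, 2/9)
through M parallel to CF: direction (4/7, 0); meets AF at J = (11/9, 2/9)
J = A + t·(F−A) with t = 7/9

t = 7/9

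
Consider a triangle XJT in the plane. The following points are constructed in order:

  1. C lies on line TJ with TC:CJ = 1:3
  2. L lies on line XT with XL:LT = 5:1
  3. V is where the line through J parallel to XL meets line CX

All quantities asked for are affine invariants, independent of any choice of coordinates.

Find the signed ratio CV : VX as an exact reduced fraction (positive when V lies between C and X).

CV:VX = -3/4

Choose coordinates X = (0, 0), J = (1, 0), T = (0, 1).
1. C lies on line TJ with TC:CJ = 1:3 ⇒ C = (1/4, 3/4)
2. L lies on line XT with XL:LT = 5:1 ⇒ L = (0, 5/6)
3. V is where the line through J parallel to XL meets line CX ⇒ V = (1, 3)
V = C + t·(X−C) with t = -3, so CV:VX = t:(1−t) = -3:4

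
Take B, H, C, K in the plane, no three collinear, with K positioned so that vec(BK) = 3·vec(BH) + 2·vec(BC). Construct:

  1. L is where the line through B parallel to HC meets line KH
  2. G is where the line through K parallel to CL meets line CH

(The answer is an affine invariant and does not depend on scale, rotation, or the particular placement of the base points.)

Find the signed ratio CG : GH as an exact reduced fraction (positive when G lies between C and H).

Set B = (0, 0), H = (1, 0), C = (0, 1), K = (3, 2); any affine frame gives the same invariant.
1. L is where the line through B parallel to HC meets line KH ⇒ L = (1/2, -1/2)
2. G is where the line through K parallel to CL meets line CH ⇒ G = (5, -4)
G = C + t·(H−C) with t = 5, so CG:GH = t:(1−t) = 5:-4

CG:GH = -5/4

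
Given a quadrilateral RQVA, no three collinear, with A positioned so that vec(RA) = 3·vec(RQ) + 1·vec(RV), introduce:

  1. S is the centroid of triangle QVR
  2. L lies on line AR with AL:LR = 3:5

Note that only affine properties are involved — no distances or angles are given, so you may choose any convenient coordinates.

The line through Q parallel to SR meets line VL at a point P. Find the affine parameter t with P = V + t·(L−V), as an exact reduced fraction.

Work in coordinates with R = (0, 0), Q = (1, 0), V = (0, 1), A = (3, 1).
1. S is the centroid of triangle QVR ⇒ S = (1/3, 1/3)
2. L lies on line AR with AL:LR = 3:5 ⇒ L = (15/8, 5/8)
through Q parallel to SR: direction (-1/3, -1/3); meets VL at P = (5/3, 2/3)
P = V + t·(L−V) with t = 8/9

t = 8/9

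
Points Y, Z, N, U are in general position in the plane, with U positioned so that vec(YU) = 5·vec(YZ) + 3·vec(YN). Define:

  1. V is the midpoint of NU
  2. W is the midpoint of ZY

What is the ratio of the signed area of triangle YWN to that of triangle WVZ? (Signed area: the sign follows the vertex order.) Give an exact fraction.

[YWN]:[WVZ] = -1/2

Set Y = (0, 0), Z = (1, 0), N = (0, 1), U = (5, 3); any affine frame gives the same invariant.
1. V is the midpoint of NU ⇒ V = (5/2, 2)
2. W is the midpoint of ZY ⇒ W = (1/2, 0)
2·[YWN] = 1/2, 2·[WVZ] = -1
[YWN]:[WVZ] = 1/2:-1 = -1/2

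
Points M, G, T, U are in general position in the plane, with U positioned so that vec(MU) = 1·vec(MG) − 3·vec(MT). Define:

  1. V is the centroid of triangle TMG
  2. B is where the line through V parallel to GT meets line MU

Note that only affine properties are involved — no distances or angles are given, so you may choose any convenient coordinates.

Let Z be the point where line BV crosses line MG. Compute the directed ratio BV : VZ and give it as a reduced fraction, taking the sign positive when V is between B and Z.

BV:VZ = 2

Choose coordinates M = (0, 0), G = (1, 0), T = (0, 1), U = (1, -3).
1. V is the centroid of triangle TMG ⇒ V = (1/3, 1/3)
2. B is where the line through V parallel to GT meets line MU ⇒ B = (-1/3, 1)
line BV meets MG at Z = (2/3, 0)
V = B + t·(Z−B) with t = 2/3, so BV:VZ = 2/3:1/3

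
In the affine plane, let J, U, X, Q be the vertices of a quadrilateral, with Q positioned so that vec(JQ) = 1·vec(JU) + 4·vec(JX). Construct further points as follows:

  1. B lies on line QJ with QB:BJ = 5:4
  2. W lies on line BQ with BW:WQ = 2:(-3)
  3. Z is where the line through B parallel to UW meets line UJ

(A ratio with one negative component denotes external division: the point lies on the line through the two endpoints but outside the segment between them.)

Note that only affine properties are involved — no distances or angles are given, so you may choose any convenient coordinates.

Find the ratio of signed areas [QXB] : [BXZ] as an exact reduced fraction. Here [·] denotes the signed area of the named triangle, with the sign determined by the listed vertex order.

Assign J = (0, 0), U = (1, 0), X = (0, 1), Q = (1, 4) — the answer is frame-independent, so this choice is without loss of generality.
1. B lies on line QJ with QB:BJ = 5:4 ⇒ B = (4/9, 16/9)
2. W lies on line BQ with BW:WQ = 2:(-3) ⇒ W = (-2/3, -8/3)
3. Z is where the line through B parallel to UW meets line UJ ⇒ Z = (-2/3, 0)
2·[QXB] = 5/9, 2·[BXZ] = -2/27
[QXB]:[BXZ] = 5/9:-2/27 = -15/2

[QXB]:[BXZ] = -15/2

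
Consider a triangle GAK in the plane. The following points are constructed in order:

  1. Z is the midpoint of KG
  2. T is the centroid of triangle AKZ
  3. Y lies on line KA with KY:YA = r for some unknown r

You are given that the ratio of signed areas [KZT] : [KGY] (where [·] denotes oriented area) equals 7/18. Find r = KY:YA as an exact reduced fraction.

r = 3/4

Choose coordinates G = (0, 0), A = (1, 0), K = (0, 1).
1. Z is the midpoint of KG ⇒ Z = (0, 1/2)
2. T is the centroid of triangle AKZ ⇒ T = (1/3, 1/2)
3. With KY:YA = r, write λ = r/(r+1) so Y = K + λ·(A−K); Y is affine-linear in λ
Every point depending on Y is an affine combination of Y and λ-independent points, so each such coordinate is linear in λ; the λ² term in each signed area is a multiple of (A−K)×(A−K) = 0, so 2·[KZT] and 2·[KGY] are each linear in λ. Evaluating at λ=0 and λ=1:
  2·[KZT] = 1/6,   2·[KGY] = λ
So [KZT]:[KGY] = (1/6) / (λ). Setting this equal to 7/18:
  1/6 = 7/18·(λ)  ⇒  λ = 3/7
Then r = λ/(1−λ) = (3/7)/(4/7) = 3/4. Check: with r = 3/4, Y = (3/7, 4/7) and [KZT]:[KGY] = 7/18 as required.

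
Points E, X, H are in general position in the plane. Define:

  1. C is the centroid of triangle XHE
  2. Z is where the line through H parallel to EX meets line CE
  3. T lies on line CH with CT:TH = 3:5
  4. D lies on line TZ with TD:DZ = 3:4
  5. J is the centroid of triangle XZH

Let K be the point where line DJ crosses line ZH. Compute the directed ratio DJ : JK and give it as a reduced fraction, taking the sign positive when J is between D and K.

Assign E = (0, 0), X = (1, 0), H = (0, 1) — the answer is frame-independent, so this choice is without loss of generality.
1. C is the centroid of triangle XHE ⇒ C = (1/3, 1/3)
2. Z is where the line through H parallel to EX meets line CE ⇒ Z = (1, 1)
3. T lies on line CH with CT:TH = 3:5 ⇒ T = (5/24, 7/12)
4. D lies on line TZ with TD:DZ = 3:4 ⇒ D = (23/42, 16/21)
5. J is the centroid of triangle XZH ⇒ J = (2/3, 2/3)
line DJ meets ZH at K = (1/4, 1)
J = D + t·(K−D) with t = -2/5, so DJ:JK = -2/5:7/5

DJ:JK = -2/7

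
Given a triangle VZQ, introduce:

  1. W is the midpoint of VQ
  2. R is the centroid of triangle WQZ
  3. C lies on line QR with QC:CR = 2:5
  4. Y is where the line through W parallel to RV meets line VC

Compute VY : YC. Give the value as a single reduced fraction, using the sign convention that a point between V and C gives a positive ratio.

Choose coordinates V = (0, 0), Z = (1, 0), Q = (0, 1).
1. W is the midpoint of VQ ⇒ W = (0, 1/2)
2. R is the centroid of triangle WQZ ⇒ R = (1/3, 1/2)
3. C lies on line QR with QC:CR = 2:5 ⇒ C = (2/21, 6/7)
4. Y is where the line through W parallel to RV meets line VC ⇒ Y = (1/15, 3/5)
Y = V + t·(C−V) with t = 7/10, so VY:YC = t:(1−t) = 7/10:3/10

VY:YC = 7/3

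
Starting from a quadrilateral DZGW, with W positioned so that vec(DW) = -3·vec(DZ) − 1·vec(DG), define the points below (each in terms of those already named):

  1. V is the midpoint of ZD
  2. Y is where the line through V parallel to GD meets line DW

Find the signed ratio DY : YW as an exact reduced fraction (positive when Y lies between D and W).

Choose coordinates D = (0, 0), Z = (1, 0), G = (0, 1), W = (-3, -1).
1. V is the midpoint of ZD ⇒ V = (1/2, 0)
2. Y is where the line through V parallel to GD meets line DW ⇒ Y = (1/2, 1/6)
Y = D + t·(W−D) with t = -1/6, so DY:YW = t:(1−t) = -1/6:7/6

DY:YW = -1/7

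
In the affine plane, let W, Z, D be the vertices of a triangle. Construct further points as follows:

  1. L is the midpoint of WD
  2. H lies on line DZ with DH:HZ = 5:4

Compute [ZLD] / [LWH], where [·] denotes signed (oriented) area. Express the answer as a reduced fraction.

[ZLD]:[LWH] = -9/5

Assign W = (0, 0), Z = (1, 0), D = (0, 1) — the answer is frame-independent, so this choice is without loss of generality.
1. L is the midpoint of WD ⇒ L = (0, 1/2)
2. H lies on line DZ with DH:HZ = 5:4 ⇒ H = (5/9, 4/9)
2·[ZLD] = -1/2, 2·[LWH] = 5/18
[ZLD]:[LWH] = -1/2:5/18 = -9/5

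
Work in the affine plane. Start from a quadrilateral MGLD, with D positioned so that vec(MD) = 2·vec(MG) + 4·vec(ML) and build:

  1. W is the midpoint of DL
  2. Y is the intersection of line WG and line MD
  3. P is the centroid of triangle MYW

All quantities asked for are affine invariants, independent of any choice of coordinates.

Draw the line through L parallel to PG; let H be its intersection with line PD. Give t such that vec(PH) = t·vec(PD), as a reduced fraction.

t = -7/17

Assign M = (0, 0), G = (1, 0), L = (0, 1), D = (2, 4) — the answer is frame-independent, so this choice is without loss of generality.
1. W is the midpoint of DL ⇒ W = (1, 5/2)
2. Y is the intersection of line WG and line MD ⇒ Y = (1, 2)
3. P is the centroid of triangle MYW ⇒ P = (2/3, 3/2)
through L parallel to PG: direction (1/3, -3/2); meets PD at H = (2/17, 8/17)
H = P + t·(D−P) with t = -7/17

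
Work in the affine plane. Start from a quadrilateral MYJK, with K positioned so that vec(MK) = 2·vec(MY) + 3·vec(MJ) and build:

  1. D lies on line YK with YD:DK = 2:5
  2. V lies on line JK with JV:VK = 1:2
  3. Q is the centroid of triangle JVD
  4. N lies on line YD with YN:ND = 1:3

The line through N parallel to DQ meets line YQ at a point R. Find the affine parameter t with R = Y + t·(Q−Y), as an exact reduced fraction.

t = 1/4

Work in coordinates with M = (0, 0), Y = (1, 0), J = (0, 1), K = (2, 3).
1. D lies on line YK with YD:DK = 2:5 ⇒ D = (9/7, 6/7)
2. V lies on line JK with JV:VK = 1:2 ⇒ V = (2/3, 5/3)
3. Q is the centroid of triangle JVD ⇒ Q = (41/63, 74/63)
4. N lies on line YD with YN:ND = 1:3 ⇒ N = (15/14, 3/14)
through N parallel to DQ: direction (-40/63, 20/63); meets YQ at R = (115/126, 37/126)
R = Y + t·(Q−Y) with t = 1/4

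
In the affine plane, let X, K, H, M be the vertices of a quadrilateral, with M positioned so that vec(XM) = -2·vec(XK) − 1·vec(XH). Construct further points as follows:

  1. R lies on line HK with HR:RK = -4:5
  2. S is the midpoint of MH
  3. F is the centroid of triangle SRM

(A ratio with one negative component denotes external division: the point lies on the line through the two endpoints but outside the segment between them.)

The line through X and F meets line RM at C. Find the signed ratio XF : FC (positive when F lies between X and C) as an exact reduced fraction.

Work in coordinates with X = (0, 0), K = (1, 0), H = (0, 1), M = (-2, -1).
1. R lies on line HK with HR:RK = -4:5 ⇒ R = (-4, 5)
2. S is the midpoint of MH ⇒ S = (-1, 0)
3. F is the centroid of triangle SRM ⇒ F = (-7/3, 4/3)
line XF meets RM at C = (-49/17, 28/17)
F = X + t·(C−X) with t = 17/21, so XF:FC = 17/21:4/21

XF:FC = 17/4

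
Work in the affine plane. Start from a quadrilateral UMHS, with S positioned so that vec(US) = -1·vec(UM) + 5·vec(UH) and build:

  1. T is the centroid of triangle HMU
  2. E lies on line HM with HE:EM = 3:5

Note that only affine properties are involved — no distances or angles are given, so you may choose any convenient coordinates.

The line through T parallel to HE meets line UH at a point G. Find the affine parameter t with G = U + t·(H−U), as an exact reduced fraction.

t = 2/3

Set U = (0, 0), M = (1, 0), H = (0, 1), S = (-1, 5); any affine frame gives the same invariant.
1. T is the centroid of triangle HMU ⇒ T = (1/3, 1/3)
2. E lies on line HM with HE:EM = 3:5 ⇒ E = (3/8, 5/8)
through T parallel to HE: direction (3/8, -3/8); meets UH at G = (0, 2/3)
G = U + t·(H−U) with t = 2/3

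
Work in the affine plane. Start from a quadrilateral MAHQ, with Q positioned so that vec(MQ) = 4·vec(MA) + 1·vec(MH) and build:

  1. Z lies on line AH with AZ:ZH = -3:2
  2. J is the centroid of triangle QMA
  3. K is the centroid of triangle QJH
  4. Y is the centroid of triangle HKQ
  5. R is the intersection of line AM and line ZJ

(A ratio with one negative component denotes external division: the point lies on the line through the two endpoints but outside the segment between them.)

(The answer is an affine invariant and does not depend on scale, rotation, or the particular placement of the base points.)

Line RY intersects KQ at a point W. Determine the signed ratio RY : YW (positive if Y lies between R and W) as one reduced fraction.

RY:YW = -215/32

Set M = (0, 0), A = (1, 0), H = (0, 1), Q = (4, 1); any affine frame gives the same invariant.
1. Z lies on line AH with AZ:ZH = -3:2 ⇒ Z = (-2, 3)
2. J is the centroid of triangle QMA ⇒ J = (5/3, 1/3)
3. K is the centroid of triangle QJH ⇒ K = (17/9, 7/9)
4. Y is the centroid of triangle HKQ ⇒ Y = (53/27, 25/27)
5. R is the intersection of line AM and line ZJ ⇒ R = (17/8, 0)
line RY meets KQ at W = (769/387, 305/387)
Y = R + t·(W−R) with t = 215/183, so RY:YW = 215/183:-32/183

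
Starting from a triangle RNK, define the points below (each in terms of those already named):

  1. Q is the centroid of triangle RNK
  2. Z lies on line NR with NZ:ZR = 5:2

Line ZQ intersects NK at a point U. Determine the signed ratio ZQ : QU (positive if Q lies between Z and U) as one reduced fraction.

Work in coordinates with R = (0, 0), N = (1, 0), K = (0, 1).
1. Q is the centroid of triangle RNK ⇒ Q = (1/3, 1/3)
2. Z lies on line NR with NZ:ZR = 5:2 ⇒ Z = (2/7, 0)
line ZQ meets NK at U = (3/8, 5/8)
Q = Z + t·(U−Z) with t = 8/15, so ZQ:QU = 8/15:7/15

ZQ:QU = 8/7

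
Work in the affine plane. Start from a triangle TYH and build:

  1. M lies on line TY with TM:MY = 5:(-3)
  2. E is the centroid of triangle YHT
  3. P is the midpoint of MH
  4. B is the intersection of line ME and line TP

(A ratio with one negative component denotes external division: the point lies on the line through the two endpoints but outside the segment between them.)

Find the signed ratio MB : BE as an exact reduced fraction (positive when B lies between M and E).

MB:BE = 5

Set T = (0, 0), Y = (1, 0), H = (0, 1); any affine frame gives the same invariant.
1. M lies on line TY with TM:MY = 5:(-3) ⇒ M = (5/2, 0)
2. E is the centroid of triangle YHT ⇒ E = (1/3, 1/3)
3. P is the midpoint of MH ⇒ P = (5/4, 1/2)
4. B is the intersection of line ME and line TP ⇒ B = (25/36, 5/18)
B = M + t·(E−M) with t = 5/6, so MB:BE = t:(1−t) = 5/6:1/6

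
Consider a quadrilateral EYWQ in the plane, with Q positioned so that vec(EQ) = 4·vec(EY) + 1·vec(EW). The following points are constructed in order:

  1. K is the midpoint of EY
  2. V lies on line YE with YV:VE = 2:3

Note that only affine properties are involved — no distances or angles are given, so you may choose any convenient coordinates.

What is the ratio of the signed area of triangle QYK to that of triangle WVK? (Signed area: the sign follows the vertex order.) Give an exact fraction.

[QYK]:[WVK] = 5

Choose coordinates E = (0, 0), Y = (1, 0), W = (0, 1), Q = (4, 1).
1. K is the midpoint of EY ⇒ K = (1/2, 0)
2. V lies on line YE with YV:VE = 2:3 ⇒ V = (3/5, 0)
2·[QYK] = -1/2, 2·[WVK] = -1/10
[QYK]:[WVK] = -1/2:-1/10 = 5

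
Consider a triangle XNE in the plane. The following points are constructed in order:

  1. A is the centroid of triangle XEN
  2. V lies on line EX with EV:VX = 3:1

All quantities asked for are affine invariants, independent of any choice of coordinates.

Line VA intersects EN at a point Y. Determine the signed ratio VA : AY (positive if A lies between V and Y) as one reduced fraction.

Work in coordinates with X = (0, 0), N = (1, 0), E = (0, 1).
1. A is the centroid of triangle XEN ⇒ A = (1/3, 1/3)
2. V lies on line EX with EV:VX = 3:1 ⇒ V = (0, 1/4)
line VA meets EN at Y = (3/5, 2/5)
A = V + t·(Y−V) with t = 5/9, so VA:AY = 5/9:4/9

VA:AY = 5/4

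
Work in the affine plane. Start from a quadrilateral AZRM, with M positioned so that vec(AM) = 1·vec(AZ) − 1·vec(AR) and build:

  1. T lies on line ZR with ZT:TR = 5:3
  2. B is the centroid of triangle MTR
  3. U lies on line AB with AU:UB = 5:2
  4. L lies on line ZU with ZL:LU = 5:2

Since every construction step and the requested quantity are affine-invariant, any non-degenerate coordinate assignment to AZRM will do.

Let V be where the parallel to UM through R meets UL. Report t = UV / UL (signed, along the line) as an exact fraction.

t = 231/226

Set A = (0, 0), Z = (1, 0), R = (0, 1), M = (1, -1); any affine frame gives the same invariant.
1. T lies on line ZR with ZT:TR = 5:3 ⇒ T = (3/8, 5/8)
2. B is the centroid of triangle MTR ⇒ B = (11/24, 5/24)
3. U lies on line AB with AU:UB = 5:2 ⇒ U = (55/168, 25/168)
4. L lies on line ZU with ZL:LU = 5:2 ⇒ L = (611/1176, 125/1176)
through R parallel to UM: direction (113/168, -193/168); meets UL at V = (11/21, 250/2373)
V = U + t·(L−U) with t = 231/226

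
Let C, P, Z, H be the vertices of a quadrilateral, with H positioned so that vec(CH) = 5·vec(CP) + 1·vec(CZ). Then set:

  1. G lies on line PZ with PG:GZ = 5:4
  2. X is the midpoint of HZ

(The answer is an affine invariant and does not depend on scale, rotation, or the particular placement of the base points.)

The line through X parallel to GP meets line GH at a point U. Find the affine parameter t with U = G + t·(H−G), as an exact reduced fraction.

t = 1/2

Work in coordinates with C = (0, 0), P = (1, 0), Z = (0, 1), H = (5, 1).
1. G lies on line PZ with PG:GZ = 5:4 ⇒ G = (4/9, 5/9)
2. X is the midpoint of HZ ⇒ X = (5/2, 1)
through X parallel to GP: direction (5/9, -5/9); meets GH at U = (49/18, 7/9)
U = G + t·(H−G) with t = 1/2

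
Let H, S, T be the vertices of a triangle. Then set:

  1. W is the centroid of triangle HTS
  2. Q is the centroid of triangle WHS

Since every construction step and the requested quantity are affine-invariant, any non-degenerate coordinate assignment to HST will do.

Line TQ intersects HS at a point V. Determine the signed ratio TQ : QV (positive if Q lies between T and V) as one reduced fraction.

Assign H = (0, 0), S = (1, 0), T = (0, 1) — the answer is frame-independent, so this choice is without loss of generality.
1. W is the centroid of triangle HTS ⇒ W = (1/3, 1/3)
2. Q is the centroid of triangle WHS ⇒ Q = (4/9, 1/9)
line TQ meets HS at V = (1/2, 0)
Q = T + t·(V−T) with t = 8/9, so TQ:QV = 8/9:1/9

TQ:QV = 8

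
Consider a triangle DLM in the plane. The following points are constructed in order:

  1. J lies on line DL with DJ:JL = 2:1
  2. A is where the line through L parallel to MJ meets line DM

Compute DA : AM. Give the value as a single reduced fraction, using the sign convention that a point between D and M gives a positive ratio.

Choose coordinates D = (0, 0), L = (1, 0), M = (0, 1).
1. J lies on line DL with DJ:JL = 2:1 ⇒ J = (2/3, 0)
2. A is where the line through L parallel to MJ meets line DM ⇒ A = (0, 3/2)
A = D + t·(M−D) with t = 3/2, so DA:AM = t:(1−t) = 3/2:-1/2

DA:AM = -3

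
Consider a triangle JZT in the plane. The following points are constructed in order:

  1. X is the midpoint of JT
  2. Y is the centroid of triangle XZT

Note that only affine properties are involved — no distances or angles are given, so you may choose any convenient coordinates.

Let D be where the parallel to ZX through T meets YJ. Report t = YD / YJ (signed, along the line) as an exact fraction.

Assign J = (0, 0), Z = (1, 0), T = (0, 1) — the answer is frame-independent, so this choice is without loss of generality.
1. X is the midpoint of JT ⇒ X = (0, 1/2)
2. Y is the centroid of triangle XZT ⇒ Y = (1/3, 1/2)
through T parallel to ZX: direction (-1, 1/2); meets YJ at D = (1/2, 3/4)
D = Y + t·(J−Y) with t = -1/2

t = -1/2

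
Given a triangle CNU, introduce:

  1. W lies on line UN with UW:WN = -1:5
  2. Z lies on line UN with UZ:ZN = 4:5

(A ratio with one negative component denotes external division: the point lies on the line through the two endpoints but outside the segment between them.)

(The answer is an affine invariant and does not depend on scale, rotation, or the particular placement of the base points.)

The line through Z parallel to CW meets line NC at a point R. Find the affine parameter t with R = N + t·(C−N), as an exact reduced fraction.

Work in coordinates with C = (0, 0), N = (1, 0), U = (0, 1).
1. W lies on line UN with UW:WN = -1:5 ⇒ W = (-1/4, 5/4)
2. Z lies on line UN with UZ:ZN = 4:5 ⇒ Z = (4/9, 5/9)
through Z parallel to CW: direction (-1/4, 5/4); meets NC at R = (5/9, 0)
R = N + t·(C−N) with t = 4/9

t = 4/9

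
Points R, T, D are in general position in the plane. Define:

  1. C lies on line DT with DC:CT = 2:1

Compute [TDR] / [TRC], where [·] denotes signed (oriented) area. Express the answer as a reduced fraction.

Choose coordinates R = (0, 0), T = (1, 0), D = (0, 1).
1. C lies on line DT with DC:CT = 2:1 ⇒ C = (2/3, 1/3)
2·[TDR] = 1, 2·[TRC] = -1/3
[TDR]:[TRC] = 1:-1/3 = -3

[TDR]:[TRC] = -3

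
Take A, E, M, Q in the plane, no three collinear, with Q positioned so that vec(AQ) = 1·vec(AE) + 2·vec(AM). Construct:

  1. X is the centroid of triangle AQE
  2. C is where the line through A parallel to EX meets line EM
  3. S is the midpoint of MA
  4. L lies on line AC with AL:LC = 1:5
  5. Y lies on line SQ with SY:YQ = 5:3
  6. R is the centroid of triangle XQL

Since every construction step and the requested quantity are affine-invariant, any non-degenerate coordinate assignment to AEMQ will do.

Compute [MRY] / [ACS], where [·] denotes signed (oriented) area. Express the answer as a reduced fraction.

Choose coordinates A = (0, 0), E = (1, 0), M = (0, 1), Q = (1, 2).
1. X is the centroid of triangle AQE ⇒ X = (2/3, 2/3)
2. C is where the line through A parallel to EX meets line EM ⇒ C = (-1, 2)
3. S is the midpoint of MA ⇒ S = (0, 1/2)
4. L lies on line AC with AL:LC = 1:5 ⇒ L = (-1/6, 1/3)
5. Y lies on line SQ with SY:YQ = 5:3 ⇒ Y = (5/8, 23/16)
6. R is the centroid of triangle XQL ⇒ R = (1/2, 1)
2·[MRY] = 7/32, 2·[ACS] = -1/2
[MRY]:[ACS] = 7/32:-1/2 = -7/16

[MRY]:[ACS] = -7/16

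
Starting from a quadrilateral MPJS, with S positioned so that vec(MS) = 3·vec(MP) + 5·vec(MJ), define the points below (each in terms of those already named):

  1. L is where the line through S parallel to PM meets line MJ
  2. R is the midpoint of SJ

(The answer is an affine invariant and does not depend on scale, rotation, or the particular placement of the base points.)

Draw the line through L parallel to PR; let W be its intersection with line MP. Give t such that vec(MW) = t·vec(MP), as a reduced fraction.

Set M = (0, 0), P = (1, 0), J = (0, 1), S = (3, 5); any affine frame gives the same invariant.
1. L is where the line through S parallel to PM meets line MJ ⇒ L = (0, 5)
2. R is the midpoint of SJ ⇒ R = (3/2, 3)
through L parallel to PR: direction (1/2, 3); meets MP at W = (-5/6, 0)
W = M + t·(P−M) with t = -5/6

t = -5/6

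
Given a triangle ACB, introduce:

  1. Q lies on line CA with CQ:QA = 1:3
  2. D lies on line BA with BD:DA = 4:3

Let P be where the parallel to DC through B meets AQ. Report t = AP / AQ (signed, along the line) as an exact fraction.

t = 28/9

Assign A = (0, 0), C = (1, 0), B = (0, 1) — the answer is frame-independent, so this choice is without loss of generality.
1. Q lies on line CA with CQ:QA = 1:3 ⇒ Q = (3/4, 0)
2. D lies on line BA with BD:DA = 4:3 ⇒ D = (0, 3/7)
through B parallel to DC: direction (1, -3/7); meets AQ at P = (7/3, 0)
P = A + t·(Q−A) with t = 28/9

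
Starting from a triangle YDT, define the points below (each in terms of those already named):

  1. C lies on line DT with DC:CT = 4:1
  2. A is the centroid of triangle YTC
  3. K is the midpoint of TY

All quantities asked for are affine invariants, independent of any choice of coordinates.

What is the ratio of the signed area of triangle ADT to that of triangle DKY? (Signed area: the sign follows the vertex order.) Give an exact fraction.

Assign Y = (0, 0), D = (1, 0), T = (0, 1) — the answer is frame-independent, so this choice is without loss of generality.
1. C lies on line DT with DC:CT = 4:1 ⇒ C = (1/5, 4/5)
2. A is the centroid of triangle YTC ⇒ A = (1/15, 3/5)
3. K is the midpoint of TY ⇒ K = (0, 1/2)
2·[ADT] = 1/3, 2·[DKY] = 1/2
[ADT]:[DKY] = 1/3:1/2 = 2/3

[ADT]:[DKY] = 2/3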